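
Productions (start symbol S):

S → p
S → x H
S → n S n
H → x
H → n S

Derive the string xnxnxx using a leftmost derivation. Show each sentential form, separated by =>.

S => xH => xnS => xnxH => xnxnS => xnxnxH => xnxnxx

S => xH   [S → x H]
xH => xnS   [H → n S]
xnS => xnxH   [S → x H]
xnxH => xnxnS   [H → n S]
xnxnS => xnxnxH   [S → x H]
xnxnxH => xnxnxx   [H → x]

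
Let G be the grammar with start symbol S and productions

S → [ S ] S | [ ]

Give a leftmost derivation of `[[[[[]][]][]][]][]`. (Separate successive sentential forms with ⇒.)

S ⇒ [S]S ⇒ [[S]S]S ⇒ [[[S]S]S]S ⇒ [[[[S]S]S]S]S ⇒ [[[[[]]S]S]S]S ⇒ [[[[[]][]]S]S]S ⇒ [[[[[]][]][]]S]S ⇒ [[[[[]][]][]][]]S ⇒ [[[[[]][]][]][]][]

S ⇒ [S]S   [S → [ S ] S]
[S]S ⇒ [[S]S]S   [S → [ S ] S]
[[S]S]S ⇒ [[[S]S]S]S   [S → [ S ] S]
[[[S]S]S]S ⇒ [[[[S]S]S]S]S   [S → [ S ] S]
[[[[S]S]S]S]S ⇒ [[[[[]]S]S]S]S   [S → [ ]]
[[[[[]]S]S]S]S ⇒ [[[[[]][]]S]S]S   [S → [ ]]
[[[[[]][]]S]S]S ⇒ [[[[[]][]][]]S]S   [S → [ ]]
[[[[[]][]][]]S]S ⇒ [[[[[]][]][]][]]S   [S → [ ]]
[[[[[]][]][]][]]S ⇒ [[[[[]][]][]][]][]   [S → [ ]]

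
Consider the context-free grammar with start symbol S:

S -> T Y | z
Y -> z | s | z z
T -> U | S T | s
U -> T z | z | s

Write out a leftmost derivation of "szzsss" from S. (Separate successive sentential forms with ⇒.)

S ⇒ TY   [S -> T Y]
TY ⇒ STY   [T -> S T]
STY ⇒ TYTY   [S -> T Y]
TYTY ⇒ UYTY   [T -> U]
UYTY ⇒ TzYTY   [U -> T z]
TzYTY ⇒ UzYTY   [T -> U]
UzYTY ⇒ TzzYTY   [U -> T z]
TzzYTY ⇒ UzzYTY   [T -> U]
UzzYTY ⇒ szzYTY   [U -> s]
szzYTY ⇒ szzsTY   [Y -> s]
szzsTY ⇒ szzssY   [T -> s]
szzssY ⇒ szzsss   [Y -> s]

S⇒TY⇒STY⇒TYTY⇒UYTY⇒TzYTY⇒UzYTY⇒TzzYTY⇒UzzYTY⇒szzYTY⇒szzsTY⇒szzssY⇒szzsss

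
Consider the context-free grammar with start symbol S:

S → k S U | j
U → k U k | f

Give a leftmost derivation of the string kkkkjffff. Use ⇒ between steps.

S⇒kSU⇒kkSUU⇒kkkSUUU⇒kkkkSUUUU⇒kkkkjUUUU⇒kkkkjfUUU⇒kkkkjffUU⇒kkkkjfffU⇒kkkkjffff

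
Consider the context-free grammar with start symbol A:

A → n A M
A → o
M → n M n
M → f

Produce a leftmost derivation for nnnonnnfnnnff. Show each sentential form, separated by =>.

A => nAM   [A → n A M]
nAM => nnAMM   [A → n A M]
nnAMM => nnnAMMM   [A → n A M]
nnnAMMM => nnnoMMM   [A → o]
nnnoMMM => nnnonMnMM   [M → n M n]
nnnonMnMM => nnnonnMnnMM   [M → n M n]
nnnonnMnnMM => nnnonnnMnnnMM   [M → n M n]
nnnonnnMnnnMM => nnnonnnfnnnMM   [M → f]
nnnonnnfnnnMM => nnnonnnfnnnfM   [M → f]
nnnonnnfnnnfM => nnnonnnfnnnff   [M → f]

A => nAM => nnAMM => nnnAMMM => nnnoMMM => nnnonMnMM => nnnonnMnnMM => nnnonnnMnnnMM => nnnonnnfnnnMM => nnnonnnfnnnfM => nnnonnnfnnnff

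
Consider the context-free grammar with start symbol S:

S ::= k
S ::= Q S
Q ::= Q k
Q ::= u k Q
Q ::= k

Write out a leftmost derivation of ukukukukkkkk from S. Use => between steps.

S=>QS=>ukQS=>ukukQS=>ukukQkS=>ukukukQkS=>ukukukukQkS=>ukukukukQkkS=>ukukukukkkkS=>ukukukukkkkk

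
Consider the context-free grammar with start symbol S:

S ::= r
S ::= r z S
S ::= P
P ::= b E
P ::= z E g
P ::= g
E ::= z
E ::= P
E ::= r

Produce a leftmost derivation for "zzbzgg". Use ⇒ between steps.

S ⇒ P   [S ::= P]
P ⇒ zEg   [P ::= z E g]
zEg ⇒ zPg   [E ::= P]
zPg ⇒ zzEgg   [P ::= z E g]
zzEgg ⇒ zzPgg   [E ::= P]
zzPgg ⇒ zzbEgg   [P ::= b E]
zzbEgg ⇒ zzbzgg   [E ::= z]

S ⇒ P ⇒ zEg ⇒ zPg ⇒ zzEgg ⇒ zzPgg ⇒ zzbEgg ⇒ zzbzgg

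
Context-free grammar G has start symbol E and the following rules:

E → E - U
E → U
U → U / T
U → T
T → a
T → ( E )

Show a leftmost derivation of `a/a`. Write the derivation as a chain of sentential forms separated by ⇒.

E⇒U⇒U/T⇒T/T⇒a/T⇒a/a

E ⇒ U   [E → U]
U ⇒ U/T   [U → U / T]
U/T ⇒ T/T   [U → T]
T/T ⇒ a/T   [T → a]
a/T ⇒ a/a   [T → a]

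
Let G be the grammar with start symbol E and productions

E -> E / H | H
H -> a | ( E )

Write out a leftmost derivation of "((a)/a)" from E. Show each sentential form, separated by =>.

E => H => (E) => (E/H) => (H/H) => ((E)/H) => ((H)/H) => ((a)/H) => ((a)/a)

E => H   [E -> H]
H => (E)   [H -> ( E )]
(E) => (E/H)   [E -> E / H]
(E/H) => (H/H)   [E -> H]
(H/H) => ((E)/H)   [H -> ( E )]
((E)/H) => ((H)/H)   [E -> H]
((H)/H) => ((a)/H)   [H -> a]
((a)/H) => ((a)/a)   [H -> a]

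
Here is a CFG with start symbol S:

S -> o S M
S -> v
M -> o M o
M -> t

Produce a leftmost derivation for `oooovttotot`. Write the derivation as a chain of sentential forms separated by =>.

S => oSM   [S -> o S M]
oSM => ooSMM   [S -> o S M]
ooSMM => oooSMMM   [S -> o S M]
oooSMMM => ooooSMMMM   [S -> o S M]
ooooSMMMM => oooovMMMM   [S -> v]
oooovMMMM => oooovtMMM   [M -> t]
oooovtMMM => oooovttMM   [M -> t]
oooovttMM => oooovttoMoM   [M -> o M o]
oooovttoMoM => oooovttotoM   [M -> t]
oooovttotoM => oooovttotot   [M -> t]

S=>oSM=>ooSMM=>oooSMMM=>ooooSMMMM=>oooovMMMM=>oooovtMMM=>oooovttMM=>oooovttoMoM=>oooovttotoM=>oooovttotot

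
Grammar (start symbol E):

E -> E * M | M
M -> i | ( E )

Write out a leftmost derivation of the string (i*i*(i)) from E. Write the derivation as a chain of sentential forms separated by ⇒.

E⇒M⇒(E)⇒(E*M)⇒(E*M*M)⇒(M*M*M)⇒(i*M*M)⇒(i*i*M)⇒(i*i*(E))⇒(i*i*(M))⇒(i*i*(i))

E ⇒ M   [E -> M]
M ⇒ (E)   [M -> ( E )]
(E) ⇒ (E*M)   [E -> E * M]
(E*M) ⇒ (E*M*M)   [E -> E * M]
(E*M*M) ⇒ (M*M*M)   [E -> M]
(M*M*M) ⇒ (i*M*M)   [M -> i]
(i*M*M) ⇒ (i*i*M)   [M -> i]
(i*i*M) ⇒ (i*i*(E))   [M -> ( E )]
(i*i*(E)) ⇒ (i*i*(M))   [E -> M]
(i*i*(M)) ⇒ (i*i*(i))   [M -> i]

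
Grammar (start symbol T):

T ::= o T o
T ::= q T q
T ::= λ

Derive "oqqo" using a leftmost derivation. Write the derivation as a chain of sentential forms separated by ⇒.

T ⇒ oTo   [T ::= o T o]
oTo ⇒ oqTqo   [T ::= q T q]
oqTqo ⇒ oqqo   [T ::= λ]

T⇒oTo⇒oqTqo⇒oqqo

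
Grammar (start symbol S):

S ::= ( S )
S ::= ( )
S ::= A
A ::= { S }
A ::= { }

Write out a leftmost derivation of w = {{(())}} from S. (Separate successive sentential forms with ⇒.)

S ⇒ A ⇒ {S} ⇒ {A} ⇒ {{S}} ⇒ {{(S)}} ⇒ {{(())}}

S ⇒ A   [S ::= A]
A ⇒ {S}   [A ::= { S }]
{S} ⇒ {A}   [S ::= A]
{A} ⇒ {{S}}   [A ::= { S }]
{{S}} ⇒ {{(S)}}   [S ::= ( S )]
{{(S)}} ⇒ {{(())}}   [S ::= ( )]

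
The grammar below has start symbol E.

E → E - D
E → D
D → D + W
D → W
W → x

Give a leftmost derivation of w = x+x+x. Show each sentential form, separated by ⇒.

E⇒D⇒D+W⇒D+W+W⇒W+W+W⇒x+W+W⇒x+x+W⇒x+x+x

E ⇒ D   [E → D]
D ⇒ D+W   [D → D + W]
D+W ⇒ D+W+W   [D → D + W]
D+W+W ⇒ W+W+W   [D → W]
W+W+W ⇒ x+W+W   [W → x]
x+W+W ⇒ x+x+W   [W → x]
x+x+W ⇒ x+x+x   [W → x]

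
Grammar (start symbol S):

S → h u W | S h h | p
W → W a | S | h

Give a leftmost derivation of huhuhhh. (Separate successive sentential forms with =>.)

S => Shh => huWhh => huShh => huhuWhh => huhuhhh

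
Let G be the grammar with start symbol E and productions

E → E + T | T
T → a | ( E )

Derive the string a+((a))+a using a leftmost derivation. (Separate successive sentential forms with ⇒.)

E ⇒ E+T   [E → E + T]
E+T ⇒ E+T+T   [E → E + T]
E+T+T ⇒ T+T+T   [E → T]
T+T+T ⇒ a+T+T   [T → a]
a+T+T ⇒ a+(E)+T   [T → ( E )]
a+(E)+T ⇒ a+(T)+T   [E → T]
a+(T)+T ⇒ a+((E))+T   [T → ( E )]
a+((E))+T ⇒ a+((T))+T   [E → T]
a+((T))+T ⇒ a+((a))+T   [T → a]
a+((a))+T ⇒ a+((a))+a   [T → a]

E ⇒ E+T ⇒ E+T+T ⇒ T+T+T ⇒ a+T+T ⇒ a+(E)+T ⇒ a+(T)+T ⇒ a+((E))+T ⇒ a+((T))+T ⇒ a+((a))+T ⇒ a+((a))+a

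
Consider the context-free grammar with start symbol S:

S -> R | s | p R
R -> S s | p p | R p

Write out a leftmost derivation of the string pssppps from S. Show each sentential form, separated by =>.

S=>R=>Ss=>pRs=>pRps=>pRpps=>pRppps=>pSsppps=>pssppps

S => R   [S -> R]
R => Ss   [R -> S s]
Ss => pRs   [S -> p R]
pRs => pRps   [R -> R p]
pRps => pRpps   [R -> R p]
pRpps => pRppps   [R -> R p]
pRppps => pSsppps   [R -> S s]
pSsppps => pssppps   [S -> s]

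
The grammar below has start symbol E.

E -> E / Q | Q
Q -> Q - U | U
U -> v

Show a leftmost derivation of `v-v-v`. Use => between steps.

E => Q => Q-U => Q-U-U => U-U-U => v-U-U => v-v-U => v-v-v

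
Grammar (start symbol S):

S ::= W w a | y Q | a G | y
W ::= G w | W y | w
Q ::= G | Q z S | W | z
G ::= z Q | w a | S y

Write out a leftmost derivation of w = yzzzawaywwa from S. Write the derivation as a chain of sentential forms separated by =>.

S => yQ   [S ::= y Q]
yQ => yG   [Q ::= G]
yG => yzQ   [G ::= z Q]
yzQ => yzQzS   [Q ::= Q z S]
yzQzS => yzzzS   [Q ::= z]
yzzzS => yzzzWwa   [S ::= W w a]
yzzzWwa => yzzzGwwa   [W ::= G w]
yzzzGwwa => yzzzSywwa   [G ::= S y]
yzzzSywwa => yzzzaGywwa   [S ::= a G]
yzzzaGywwa => yzzzawaywwa   [G ::= w a]

S => yQ => yG => yzQ => yzQzS => yzzzS => yzzzWwa => yzzzGwwa => yzzzSywwa => yzzzaGywwa => yzzzawaywwa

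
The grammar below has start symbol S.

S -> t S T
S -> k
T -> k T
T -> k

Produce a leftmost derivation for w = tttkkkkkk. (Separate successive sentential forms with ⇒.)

S⇒tST⇒ttSTT⇒tttSTTT⇒tttkTTT⇒tttkkTT⇒tttkkkT⇒tttkkkkT⇒tttkkkkkT⇒tttkkkkkk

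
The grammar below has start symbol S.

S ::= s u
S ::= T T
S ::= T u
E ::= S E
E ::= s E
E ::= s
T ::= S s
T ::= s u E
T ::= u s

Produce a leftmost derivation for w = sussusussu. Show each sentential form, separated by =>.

S => Tu   [S ::= T u]
Tu => Ssu   [T ::= S s]
Ssu => TTsu   [S ::= T T]
TTsu => SsTsu   [T ::= S s]
SsTsu => susTsu   [S ::= s u]
susTsu => susSssu   [T ::= S s]
susSssu => susTussu   [S ::= T u]
susTussu => susSsussu   [T ::= S s]
susSsussu => sussusussu   [S ::= s u]

S => Tu => Ssu => TTsu => SsTsu => susTsu => susSssu => susTussu => susSsussu => sussusussu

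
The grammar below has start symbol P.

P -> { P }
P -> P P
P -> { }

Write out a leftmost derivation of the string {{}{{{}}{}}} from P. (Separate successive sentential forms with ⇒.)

P ⇒ {P} ⇒ {PP} ⇒ {{}P} ⇒ {{}{P}} ⇒ {{}{PP}} ⇒ {{}{{P}P}} ⇒ {{}{{{}}P}} ⇒ {{}{{{}}{}}}

P ⇒ {P}   [P -> { P }]
{P} ⇒ {PP}   [P -> P P]
{PP} ⇒ {{}P}   [P -> { }]
{{}P} ⇒ {{}{P}}   [P -> { P }]
{{}{P}} ⇒ {{}{PP}}   [P -> P P]
{{}{PP}} ⇒ {{}{{P}P}}   [P -> { P }]
{{}{{P}P}} ⇒ {{}{{{}}P}}   [P -> { }]
{{}{{{}}P}} ⇒ {{}{{{}}{}}}   [P -> { }]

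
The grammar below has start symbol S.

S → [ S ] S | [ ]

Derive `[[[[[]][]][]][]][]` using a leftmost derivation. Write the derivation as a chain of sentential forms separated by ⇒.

S ⇒ [S]S ⇒ [[S]S]S ⇒ [[[S]S]S]S ⇒ [[[[S]S]S]S]S ⇒ [[[[[]]S]S]S]S ⇒ [[[[[]][]]S]S]S ⇒ [[[[[]][]][]]S]S ⇒ [[[[[]][]][]][]]S ⇒ [[[[[]][]][]][]][]

S ⇒ [S]S   [S → [ S ] S]
[S]S ⇒ [[S]S]S   [S → [ S ] S]
[[S]S]S ⇒ [[[S]S]S]S   [S → [ S ] S]
[[[S]S]S]S ⇒ [[[[S]S]S]S]S   [S → [ S ] S]
[[[[S]S]S]S]S ⇒ [[[[[]]S]S]S]S   [S → [ ]]
[[[[[]]S]S]S]S ⇒ [[[[[]][]]S]S]S   [S → [ ]]
[[[[[]][]]S]S]S ⇒ [[[[[]][]][]]S]S   [S → [ ]]
[[[[[]][]][]]S]S ⇒ [[[[[]][]][]][]]S   [S → [ ]]
[[[[[]][]][]][]]S ⇒ [[[[[]][]][]][]][]   [S → [ ]]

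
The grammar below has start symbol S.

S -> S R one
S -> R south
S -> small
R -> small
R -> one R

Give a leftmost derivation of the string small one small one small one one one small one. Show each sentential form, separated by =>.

S => S R one => S R one R one => S R one R one R one => small R one R one R one => small one R one R one R one => small one small one R one R one => small one small one small one R one => small one small one small one one R one => small one small one small one one one R one => small one small one small one one one small one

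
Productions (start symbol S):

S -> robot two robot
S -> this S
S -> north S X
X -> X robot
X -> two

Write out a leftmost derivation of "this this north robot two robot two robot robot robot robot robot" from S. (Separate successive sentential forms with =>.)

S => this S => this this S => this this north S X => this this north robot two robot X => this this north robot two robot X robot => this this north robot two robot X robot robot => this this north robot two robot X robot robot robot => this this north robot two robot X robot robot robot robot => this this north robot two robot X robot robot robot robot robot => this this north robot two robot two robot robot robot robot robot

S => this S   [S -> this S]
this S => this this S   [S -> this S]
this this S => this this north S X   [S -> north S X]
this this north S X => this this north robot two robot X   [S -> robot two robot]
this this north robot two robot X => this this north robot two robot X robot   [X -> X robot]
this this north robot two robot X robot => this this north robot two robot X robot robot   [X -> X robot]
this this north robot two robot X robot robot => this this north robot two robot X robot robot robot   [X -> X robot]
this this north robot two robot X robot robot robot => this this north robot two robot X robot robot robot robot   [X -> X robot]
this this north robot two robot X robot robot robot robot => this this north robot two robot X robot robot robot robot robot   [X -> X robot]
this this north robot two robot X robot robot robot robot robot => this this north robot two robot two robot robot robot robot robot   [X -> two]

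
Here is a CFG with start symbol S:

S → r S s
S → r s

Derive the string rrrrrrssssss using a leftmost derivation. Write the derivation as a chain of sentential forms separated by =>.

S => rSs => rrSss => rrrSsss => rrrrSssss => rrrrrSsssss => rrrrrrssssss

S => rSs   [S → r S s]
rSs => rrSss   [S → r S s]
rrSss => rrrSsss   [S → r S s]
rrrSsss => rrrrSssss   [S → r S s]
rrrrSssss => rrrrrSsssss   [S → r S s]
rrrrrSsssss => rrrrrrssssss   [S → r s]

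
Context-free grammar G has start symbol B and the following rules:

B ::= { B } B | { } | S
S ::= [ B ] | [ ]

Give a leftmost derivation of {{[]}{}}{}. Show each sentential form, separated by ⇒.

B ⇒ {B}B ⇒ {{B}B}B ⇒ {{S}B}B ⇒ {{[]}B}B ⇒ {{[]}{}}B ⇒ {{[]}{}}{}

B ⇒ {B}B   [B ::= { B } B]
{B}B ⇒ {{B}B}B   [B ::= { B } B]
{{B}B}B ⇒ {{S}B}B   [B ::= S]
{{S}B}B ⇒ {{[]}B}B   [S ::= [ ]]
{{[]}B}B ⇒ {{[]}{}}B   [B ::= { }]
{{[]}{}}B ⇒ {{[]}{}}{}   [B ::= { }]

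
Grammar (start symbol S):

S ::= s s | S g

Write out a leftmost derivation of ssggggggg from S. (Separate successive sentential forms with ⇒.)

S ⇒ Sg ⇒ Sgg ⇒ Sggg ⇒ Sgggg ⇒ Sggggg ⇒ Sgggggg ⇒ Sggggggg ⇒ ssggggggg

S ⇒ Sg   [S ::= S g]
Sg ⇒ Sgg   [S ::= S g]
Sgg ⇒ Sggg   [S ::= S g]
Sggg ⇒ Sgggg   [S ::= S g]
Sgggg ⇒ Sggggg   [S ::= S g]
Sggggg ⇒ Sgggggg   [S ::= S g]
Sgggggg ⇒ Sggggggg   [S ::= S g]
Sggggggg ⇒ ssggggggg   [S ::= s s]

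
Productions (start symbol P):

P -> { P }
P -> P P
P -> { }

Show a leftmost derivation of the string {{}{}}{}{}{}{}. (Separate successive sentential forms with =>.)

P => PP => PPP => PPPP => PPPPP => {P}PPPP => {PP}PPPP => {{}P}PPPP => {{}{}}PPPP => {{}{}}{}PPP => {{}{}}{}{}PP => {{}{}}{}{}{}P => {{}{}}{}{}{}{}

P => PP   [P -> P P]
PP => PPP   [P -> P P]
PPP => PPPP   [P -> P P]
PPPP => PPPPP   [P -> P P]
PPPPP => {P}PPPP   [P -> { P }]
{P}PPPP => {PP}PPPP   [P -> P P]
{PP}PPPP => {{}P}PPPP   [P -> { }]
{{}P}PPPP => {{}{}}PPPP   [P -> { }]
{{}{}}PPPP => {{}{}}{}PPP   [P -> { }]
{{}{}}{}PPP => {{}{}}{}{}PP   [P -> { }]
{{}{}}{}{}PP => {{}{}}{}{}{}P   [P -> { }]
{{}{}}{}{}{}P => {{}{}}{}{}{}{}   [P -> { }]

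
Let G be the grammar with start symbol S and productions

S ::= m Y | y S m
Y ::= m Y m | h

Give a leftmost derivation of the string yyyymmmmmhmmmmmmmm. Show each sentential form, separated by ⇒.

S ⇒ ySm ⇒ yySmm ⇒ yyySmmm ⇒ yyyySmmmm ⇒ yyyymYmmmm ⇒ yyyymmYmmmmm ⇒ yyyymmmYmmmmmm ⇒ yyyymmmmYmmmmmmm ⇒ yyyymmmmmYmmmmmmmm ⇒ yyyymmmmmhmmmmmmmm

S ⇒ ySm   [S ::= y S m]
ySm ⇒ yySmm   [S ::= y S m]
yySmm ⇒ yyySmmm   [S ::= y S m]
yyySmmm ⇒ yyyySmmmm   [S ::= y S m]
yyyySmmmm ⇒ yyyymYmmmm   [S ::= m Y]
yyyymYmmmm ⇒ yyyymmYmmmmm   [Y ::= m Y m]
yyyymmYmmmmm ⇒ yyyymmmYmmmmmm   [Y ::= m Y m]
yyyymmmYmmmmmm ⇒ yyyymmmmYmmmmmmm   [Y ::= m Y m]
yyyymmmmYmmmmmmm ⇒ yyyymmmmmYmmmmmmmm   [Y ::= m Y m]
yyyymmmmmYmmmmmmmm ⇒ yyyymmmmmhmmmmmmmm   [Y ::= h]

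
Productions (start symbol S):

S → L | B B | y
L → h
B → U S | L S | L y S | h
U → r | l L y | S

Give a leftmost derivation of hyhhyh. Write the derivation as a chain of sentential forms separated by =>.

S => BB => LySB => hySB => hyLB => hyhB => hyhLyS => hyhhyS => hyhhyL => hyhhyh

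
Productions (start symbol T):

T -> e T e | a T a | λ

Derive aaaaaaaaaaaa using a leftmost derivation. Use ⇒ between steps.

T ⇒ aTa ⇒ aaTaa ⇒ aaaTaaa ⇒ aaaaTaaaa ⇒ aaaaaTaaaaa ⇒ aaaaaaTaaaaaa ⇒ aaaaaaaaaaaa

T ⇒ aTa   [T -> a T a]
aTa ⇒ aaTaa   [T -> a T a]
aaTaa ⇒ aaaTaaa   [T -> a T a]
aaaTaaa ⇒ aaaaTaaaa   [T -> a T a]
aaaaTaaaa ⇒ aaaaaTaaaaa   [T -> a T a]
aaaaaTaaaaa ⇒ aaaaaaTaaaaaa   [T -> a T a]
aaaaaaTaaaaaa ⇒ aaaaaaaaaaaa   [T -> λ]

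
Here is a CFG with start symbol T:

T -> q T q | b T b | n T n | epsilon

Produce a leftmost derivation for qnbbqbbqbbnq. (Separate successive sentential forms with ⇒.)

T⇒qTq⇒qnTnq⇒qnbTbnq⇒qnbbTbbnq⇒qnbbqTqbbnq⇒qnbbqbTbqbbnq⇒qnbbqbbqbbnq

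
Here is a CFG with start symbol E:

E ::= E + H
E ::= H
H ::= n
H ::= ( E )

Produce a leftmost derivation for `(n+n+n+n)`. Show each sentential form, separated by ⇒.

E ⇒ H   [E ::= H]
H ⇒ (E)   [H ::= ( E )]
(E) ⇒ (E+H)   [E ::= E + H]
(E+H) ⇒ (E+H+H)   [E ::= E + H]
(E+H+H) ⇒ (E+H+H+H)   [E ::= E + H]
(E+H+H+H) ⇒ (H+H+H+H)   [E ::= H]
(H+H+H+H) ⇒ (n+H+H+H)   [H ::= n]
(n+H+H+H) ⇒ (n+n+H+H)   [H ::= n]
(n+n+H+H) ⇒ (n+n+n+H)   [H ::= n]
(n+n+n+H) ⇒ (n+n+n+n)   [H ::= n]

E ⇒ H ⇒ (E) ⇒ (E+H) ⇒ (E+H+H) ⇒ (E+H+H+H) ⇒ (H+H+H+H) ⇒ (n+H+H+H) ⇒ (n+n+H+H) ⇒ (n+n+n+H) ⇒ (n+n+n+n)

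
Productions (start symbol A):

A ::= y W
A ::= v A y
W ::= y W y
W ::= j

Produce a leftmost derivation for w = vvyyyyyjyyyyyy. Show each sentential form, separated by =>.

A=>vAy=>vvAyy=>vvyWyy=>vvyyWyyy=>vvyyyWyyyy=>vvyyyyWyyyyy=>vvyyyyyWyyyyyy=>vvyyyyyjyyyyyy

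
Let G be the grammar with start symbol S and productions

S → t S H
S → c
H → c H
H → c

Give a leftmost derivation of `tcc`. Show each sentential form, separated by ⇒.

S⇒tSH⇒tcH⇒tcc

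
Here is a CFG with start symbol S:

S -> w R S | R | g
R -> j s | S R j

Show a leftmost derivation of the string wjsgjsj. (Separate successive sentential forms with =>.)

S => R   [S -> R]
R => SRj   [R -> S R j]
SRj => wRSRj   [S -> w R S]
wRSRj => wjsSRj   [R -> j s]
wjsSRj => wjsgRj   [S -> g]
wjsgRj => wjsgjsj   [R -> j s]

S => R => SRj => wRSRj => wjsSRj => wjsgRj => wjsgjsj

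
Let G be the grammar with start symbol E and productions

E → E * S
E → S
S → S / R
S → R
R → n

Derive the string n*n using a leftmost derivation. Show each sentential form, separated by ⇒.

E ⇒ E*S ⇒ S*S ⇒ R*S ⇒ n*S ⇒ n*R ⇒ n*n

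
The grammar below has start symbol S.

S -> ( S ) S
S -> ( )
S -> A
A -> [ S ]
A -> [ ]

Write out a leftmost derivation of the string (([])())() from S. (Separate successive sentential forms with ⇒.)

S⇒(S)S⇒((S)S)S⇒((A)S)S⇒(([])S)S⇒(([])())S⇒(([])())()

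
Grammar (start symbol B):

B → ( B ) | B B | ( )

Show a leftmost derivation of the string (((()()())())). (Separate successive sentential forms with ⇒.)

B⇒(B)⇒((B))⇒((BB))⇒(((B)B))⇒(((BB)B))⇒(((BBB)B))⇒(((()BB)B))⇒(((()()B)B))⇒(((()()())B))⇒(((()()())()))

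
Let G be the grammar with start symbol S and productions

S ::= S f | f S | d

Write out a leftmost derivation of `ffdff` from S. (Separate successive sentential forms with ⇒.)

S ⇒ fS ⇒ fSf ⇒ fSff ⇒ ffSff ⇒ ffdff

S ⇒ fS   [S ::= f S]
fS ⇒ fSf   [S ::= S f]
fSf ⇒ fSff   [S ::= S f]
fSff ⇒ ffSff   [S ::= f S]
ffSff ⇒ ffdff   [S ::= d]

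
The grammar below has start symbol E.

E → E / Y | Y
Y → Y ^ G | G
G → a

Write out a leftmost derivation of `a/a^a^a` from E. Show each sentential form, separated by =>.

E=>E/Y=>Y/Y=>G/Y=>a/Y=>a/Y^G=>a/Y^G^G=>a/G^G^G=>a/a^G^G=>a/a^a^G=>a/a^a^a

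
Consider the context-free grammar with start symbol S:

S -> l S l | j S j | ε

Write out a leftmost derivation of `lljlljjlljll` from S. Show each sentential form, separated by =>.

S => lSl   [S -> l S l]
lSl => llSll   [S -> l S l]
llSll => lljSjll   [S -> j S j]
lljSjll => lljlSljll   [S -> l S l]
lljlSljll => lljllSlljll   [S -> l S l]
lljllSlljll => lljlljSjlljll   [S -> j S j]
lljlljSjlljll => lljlljjlljll   [S -> ε]

S => lSl => llSll => lljSjll => lljlSljll => lljllSlljll => lljlljSjlljll => lljlljjlljll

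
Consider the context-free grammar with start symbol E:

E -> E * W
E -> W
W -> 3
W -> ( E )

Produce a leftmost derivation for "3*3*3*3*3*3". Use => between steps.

E => E*W   [E -> E * W]
E*W => E*W*W   [E -> E * W]
E*W*W => E*W*W*W   [E -> E * W]
E*W*W*W => E*W*W*W*W   [E -> E * W]
E*W*W*W*W => E*W*W*W*W*W   [E -> E * W]
E*W*W*W*W*W => W*W*W*W*W*W   [E -> W]
W*W*W*W*W*W => 3*W*W*W*W*W   [W -> 3]
3*W*W*W*W*W => 3*3*W*W*W*W   [W -> 3]
3*3*W*W*W*W => 3*3*3*W*W*W   [W -> 3]
3*3*3*W*W*W => 3*3*3*3*W*W   [W -> 3]
3*3*3*3*W*W => 3*3*3*3*3*W   [W -> 3]
3*3*3*3*3*W => 3*3*3*3*3*3   [W -> 3]

E => E*W => E*W*W => E*W*W*W => E*W*W*W*W => E*W*W*W*W*W => W*W*W*W*W*W => 3*W*W*W*W*W => 3*3*W*W*W*W => 3*3*3*W*W*W => 3*3*3*3*W*W => 3*3*3*3*3*W => 3*3*3*3*3*3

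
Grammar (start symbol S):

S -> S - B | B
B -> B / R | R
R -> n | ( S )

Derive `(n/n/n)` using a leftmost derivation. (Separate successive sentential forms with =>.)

S=>B=>R=>(S)=>(B)=>(B/R)=>(B/R/R)=>(R/R/R)=>(n/R/R)=>(n/n/R)=>(n/n/n)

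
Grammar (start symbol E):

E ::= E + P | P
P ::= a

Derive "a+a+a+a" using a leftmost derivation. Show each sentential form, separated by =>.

E => E+P => E+P+P => E+P+P+P => P+P+P+P => a+P+P+P => a+a+P+P => a+a+a+P => a+a+a+a

E => E+P   [E ::= E + P]
E+P => E+P+P   [E ::= E + P]
E+P+P => E+P+P+P   [E ::= E + P]
E+P+P+P => P+P+P+P   [E ::= P]
P+P+P+P => a+P+P+P   [P ::= a]
a+P+P+P => a+a+P+P   [P ::= a]
a+a+P+P => a+a+a+P   [P ::= a]
a+a+a+P => a+a+a+a   [P ::= a]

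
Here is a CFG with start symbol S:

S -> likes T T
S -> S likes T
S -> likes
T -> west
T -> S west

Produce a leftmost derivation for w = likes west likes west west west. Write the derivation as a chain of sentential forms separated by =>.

S => likes T T   [S -> likes T T]
likes T T => likes west T   [T -> west]
likes west T => likes west S west   [T -> S west]
likes west S west => likes west likes T T west   [S -> likes T T]
likes west likes T T west => likes west likes west T west   [T -> west]
likes west likes west T west => likes west likes west west west   [T -> west]

S => likes T T => likes west T => likes west S west => likes west likes T T west => likes west likes west T west => likes west likes west west west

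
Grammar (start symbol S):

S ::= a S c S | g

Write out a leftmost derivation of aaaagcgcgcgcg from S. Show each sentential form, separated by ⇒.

S ⇒ aScS ⇒ aaScScS ⇒ aaaScScScS ⇒ aaaaScScScScS ⇒ aaaagcScScScS ⇒ aaaagcgcScScS ⇒ aaaagcgcgcScS ⇒ aaaagcgcgcgcS ⇒ aaaagcgcgcgcg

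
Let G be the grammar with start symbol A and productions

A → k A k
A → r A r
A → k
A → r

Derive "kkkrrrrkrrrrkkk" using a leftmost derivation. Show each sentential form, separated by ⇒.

A ⇒ kAk ⇒ kkAkk ⇒ kkkAkkk ⇒ kkkrArkkk ⇒ kkkrrArrkkk ⇒ kkkrrrArrrkkk ⇒ kkkrrrrArrrrkkk ⇒ kkkrrrrkrrrrkkk

A ⇒ kAk   [A → k A k]
kAk ⇒ kkAkk   [A → k A k]
kkAkk ⇒ kkkAkkk   [A → k A k]
kkkAkkk ⇒ kkkrArkkk   [A → r A r]
kkkrArkkk ⇒ kkkrrArrkkk   [A → r A r]
kkkrrArrkkk ⇒ kkkrrrArrrkkk   [A → r A r]
kkkrrrArrrkkk ⇒ kkkrrrrArrrrkkk   [A → r A r]
kkkrrrrArrrrkkk ⇒ kkkrrrrkrrrrkkk   [A → k]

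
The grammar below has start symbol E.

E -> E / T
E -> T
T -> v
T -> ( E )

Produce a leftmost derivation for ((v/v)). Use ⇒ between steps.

E ⇒ T ⇒ (E) ⇒ (T) ⇒ ((E)) ⇒ ((E/T)) ⇒ ((T/T)) ⇒ ((v/T)) ⇒ ((v/v))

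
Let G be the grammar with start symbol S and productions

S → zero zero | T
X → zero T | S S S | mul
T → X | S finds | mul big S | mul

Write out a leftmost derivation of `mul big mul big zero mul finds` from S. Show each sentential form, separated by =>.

S => T => mul big S => mul big T => mul big S finds => mul big T finds => mul big mul big S finds => mul big mul big T finds => mul big mul big X finds => mul big mul big zero T finds => mul big mul big zero mul finds

S => T   [S → T]
T => mul big S   [T → mul big S]
mul big S => mul big T   [S → T]
mul big T => mul big S finds   [T → S finds]
mul big S finds => mul big T finds   [S → T]
mul big T finds => mul big mul big S finds   [T → mul big S]
mul big mul big S finds => mul big mul big T finds   [S → T]
mul big mul big T finds => mul big mul big X finds   [T → X]
mul big mul big X finds => mul big mul big zero T finds   [X → zero T]
mul big mul big zero T finds => mul big mul big zero mul finds   [T → mul]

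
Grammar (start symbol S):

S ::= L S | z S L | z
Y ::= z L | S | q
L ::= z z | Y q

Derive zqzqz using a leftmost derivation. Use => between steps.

S=>LS=>YqS=>SqS=>zqS=>zqLS=>zqYqS=>zqSqS=>zqzqS=>zqzqz

S => LS   [S ::= L S]
LS => YqS   [L ::= Y q]
YqS => SqS   [Y ::= S]
SqS => zqS   [S ::= z]
zqS => zqLS   [S ::= L S]
zqLS => zqYqS   [L ::= Y q]
zqYqS => zqSqS   [Y ::= S]
zqSqS => zqzqS   [S ::= z]
zqzqS => zqzqz   [S ::= z]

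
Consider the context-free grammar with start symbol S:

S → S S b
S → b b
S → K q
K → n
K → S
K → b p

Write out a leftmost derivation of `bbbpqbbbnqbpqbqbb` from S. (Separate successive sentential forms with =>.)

S => SSb => SSbSb => bbSbSb => bbKqbSb => bbbpqbSb => bbbpqbSSbb => bbbpqbbbSbb => bbbpqbbbKqbb => bbbpqbbbSqbb => bbbpqbbbSSbqbb => bbbpqbbbKqSbqbb => bbbpqbbbnqSbqbb => bbbpqbbbnqKqbqbb => bbbpqbbbnqbpqbqbb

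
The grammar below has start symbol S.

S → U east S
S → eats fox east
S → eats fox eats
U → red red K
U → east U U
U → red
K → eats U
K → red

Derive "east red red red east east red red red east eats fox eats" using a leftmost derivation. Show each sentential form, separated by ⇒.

S ⇒ U east S   [S → U east S]
U east S ⇒ east U U east S   [U → east U U]
east U U east S ⇒ east red red K U east S   [U → red red K]
east red red K U east S ⇒ east red red red U east S   [K → red]
east red red red U east S ⇒ east red red red east U U east S   [U → east U U]
east red red red east U U east S ⇒ east red red red east east U U U east S   [U → east U U]
east red red red east east U U U east S ⇒ east red red red east east red U U east S   [U → red]
east red red red east east red U U east S ⇒ east red red red east east red red U east S   [U → red]
east red red red east east red red U east S ⇒ east red red red east east red red red east S   [U → red]
east red red red east east red red red east S ⇒ east red red red east east red red red east eats fox eats   [S → eats fox eats]

S ⇒ U east S ⇒ east U U east S ⇒ east red red K U east S ⇒ east red red red U east S ⇒ east red red red east U U east S ⇒ east red red red east east U U U east S ⇒ east red red red east east red U U east S ⇒ east red red red east east red red U east S ⇒ east red red red east east red red red east S ⇒ east red red red east east red red red east eats fox eats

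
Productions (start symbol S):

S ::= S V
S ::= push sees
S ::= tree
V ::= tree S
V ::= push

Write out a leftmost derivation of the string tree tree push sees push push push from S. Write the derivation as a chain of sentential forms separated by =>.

S => S V => S V V => S V V V => tree V V V => tree tree S V V => tree tree S V V V => tree tree push sees V V V => tree tree push sees push V V => tree tree push sees push push V => tree tree push sees push push push

S => S V   [S ::= S V]
S V => S V V   [S ::= S V]
S V V => S V V V   [S ::= S V]
S V V V => tree V V V   [S ::= tree]
tree V V V => tree tree S V V   [V ::= tree S]
tree tree S V V => tree tree S V V V   [S ::= S V]
tree tree S V V V => tree tree push sees V V V   [S ::= push sees]
tree tree push sees V V V => tree tree push sees push V V   [V ::= push]
tree tree push sees push V V => tree tree push sees push push V   [V ::= push]
tree tree push sees push push V => tree tree push sees push push push   [V ::= push]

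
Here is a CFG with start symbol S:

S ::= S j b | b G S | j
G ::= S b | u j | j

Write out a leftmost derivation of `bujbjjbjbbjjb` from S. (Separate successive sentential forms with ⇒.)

S ⇒ bGS ⇒ bujS ⇒ bujSjb ⇒ bujbGSjb ⇒ bujbSbSjb ⇒ bujbSjbbSjb ⇒ bujbSjbjbbSjb ⇒ bujbjjbjbbSjb ⇒ bujbjjbjbbjjb

S ⇒ bGS   [S ::= b G S]
bGS ⇒ bujS   [G ::= u j]
bujS ⇒ bujSjb   [S ::= S j b]
bujSjb ⇒ bujbGSjb   [S ::= b G S]
bujbGSjb ⇒ bujbSbSjb   [G ::= S b]
bujbSbSjb ⇒ bujbSjbbSjb   [S ::= S j b]
bujbSjbbSjb ⇒ bujbSjbjbbSjb   [S ::= S j b]
bujbSjbjbbSjb ⇒ bujbjjbjbbSjb   [S ::= j]
bujbjjbjbbSjb ⇒ bujbjjbjbbjjb   [S ::= j]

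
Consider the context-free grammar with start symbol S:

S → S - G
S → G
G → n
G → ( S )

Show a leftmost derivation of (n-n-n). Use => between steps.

S => G   [S → G]
G => (S)   [G → ( S )]
(S) => (S-G)   [S → S - G]
(S-G) => (S-G-G)   [S → S - G]
(S-G-G) => (G-G-G)   [S → G]
(G-G-G) => (n-G-G)   [G → n]
(n-G-G) => (n-n-G)   [G → n]
(n-n-G) => (n-n-n)   [G → n]

S => G => (S) => (S-G) => (S-G-G) => (G-G-G) => (n-G-G) => (n-n-G) => (n-n-n)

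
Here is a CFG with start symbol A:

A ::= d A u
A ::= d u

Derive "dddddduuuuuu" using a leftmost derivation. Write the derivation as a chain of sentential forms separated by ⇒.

A⇒dAu⇒ddAuu⇒dddAuuu⇒ddddAuuuu⇒dddddAuuuuu⇒dddddduuuuuu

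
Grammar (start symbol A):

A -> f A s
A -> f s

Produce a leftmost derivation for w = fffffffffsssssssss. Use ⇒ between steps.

A⇒fAs⇒ffAss⇒fffAsss⇒ffffAssss⇒fffffAsssss⇒ffffffAssssss⇒fffffffAsssssss⇒ffffffffAssssssss⇒fffffffffsssssssss

A ⇒ fAs   [A -> f A s]
fAs ⇒ ffAss   [A -> f A s]
ffAss ⇒ fffAsss   [A -> f A s]
fffAsss ⇒ ffffAssss   [A -> f A s]
ffffAssss ⇒ fffffAsssss   [A -> f A s]
fffffAsssss ⇒ ffffffAssssss   [A -> f A s]
ffffffAssssss ⇒ fffffffAsssssss   [A -> f A s]
fffffffAsssssss ⇒ ffffffffAssssssss   [A -> f A s]
ffffffffAssssssss ⇒ fffffffffsssssssss   [A -> f s]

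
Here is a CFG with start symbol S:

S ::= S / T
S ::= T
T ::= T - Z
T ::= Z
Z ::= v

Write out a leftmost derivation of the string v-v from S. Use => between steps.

S=>T=>T-Z=>Z-Z=>v-Z=>v-v

S => T   [S ::= T]
T => T-Z   [T ::= T - Z]
T-Z => Z-Z   [T ::= Z]
Z-Z => v-Z   [Z ::= v]
v-Z => v-v   [Z ::= v]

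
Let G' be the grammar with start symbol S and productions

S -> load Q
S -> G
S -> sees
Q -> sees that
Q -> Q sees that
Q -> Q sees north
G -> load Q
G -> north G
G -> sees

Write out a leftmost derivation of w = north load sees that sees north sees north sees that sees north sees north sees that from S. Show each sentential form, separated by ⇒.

S ⇒ G ⇒ north G ⇒ north load Q ⇒ north load Q sees that ⇒ north load Q sees north sees that ⇒ north load Q sees north sees north sees that ⇒ north load Q sees that sees north sees north sees that ⇒ north load Q sees north sees that sees north sees north sees that ⇒ north load Q sees north sees north sees that sees north sees north sees that ⇒ north load sees that sees north sees north sees that sees north sees north sees that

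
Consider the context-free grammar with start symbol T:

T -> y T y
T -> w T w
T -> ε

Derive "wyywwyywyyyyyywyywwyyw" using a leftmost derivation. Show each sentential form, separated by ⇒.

T ⇒ wTw ⇒ wyTyw ⇒ wyyTyyw ⇒ wyywTwyyw ⇒ wyywwTwwyyw ⇒ wyywwyTywwyyw ⇒ wyywwyyTyywwyyw ⇒ wyywwyywTwyywwyyw ⇒ wyywwyywyTywyywwyyw ⇒ wyywwyywyyTyywyywwyyw ⇒ wyywwyywyyyTyyywyywwyyw ⇒ wyywwyywyyyyyywyywwyyw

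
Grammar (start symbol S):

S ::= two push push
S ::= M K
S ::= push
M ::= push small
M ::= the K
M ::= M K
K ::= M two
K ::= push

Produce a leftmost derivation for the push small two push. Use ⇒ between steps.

S ⇒ M K   [S ::= M K]
M K ⇒ the K K   [M ::= the K]
the K K ⇒ the M two K   [K ::= M two]
the M two K ⇒ the push small two K   [M ::= push small]
the push small two K ⇒ the push small two push   [K ::= push]

S ⇒ M K ⇒ the K K ⇒ the M two K ⇒ the push small two K ⇒ the push small two push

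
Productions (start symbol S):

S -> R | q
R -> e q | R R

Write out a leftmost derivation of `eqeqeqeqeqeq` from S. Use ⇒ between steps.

S⇒R⇒RR⇒RRR⇒RRRR⇒RRRRR⇒RRRRRR⇒eqRRRRR⇒eqeqRRRR⇒eqeqeqRRR⇒eqeqeqeqRR⇒eqeqeqeqeqR⇒eqeqeqeqeqeq

S ⇒ R   [S -> R]
R ⇒ RR   [R -> R R]
RR ⇒ RRR   [R -> R R]
RRR ⇒ RRRR   [R -> R R]
RRRR ⇒ RRRRR   [R -> R R]
RRRRR ⇒ RRRRRR   [R -> R R]
RRRRRR ⇒ eqRRRRR   [R -> e q]
eqRRRRR ⇒ eqeqRRRR   [R -> e q]
eqeqRRRR ⇒ eqeqeqRRR   [R -> e q]
eqeqeqRRR ⇒ eqeqeqeqRR   [R -> e q]
eqeqeqeqRR ⇒ eqeqeqeqeqR   [R -> e q]
eqeqeqeqeqR ⇒ eqeqeqeqeqeq   [R -> e q]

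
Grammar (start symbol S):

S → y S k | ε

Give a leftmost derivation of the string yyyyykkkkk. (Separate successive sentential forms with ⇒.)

S ⇒ ySk   [S → y S k]
ySk ⇒ yySkk   [S → y S k]
yySkk ⇒ yyySkkk   [S → y S k]
yyySkkk ⇒ yyyySkkkk   [S → y S k]
yyyySkkkk ⇒ yyyyySkkkkk   [S → y S k]
yyyyySkkkkk ⇒ yyyyykkkkk   [S → ε]

S ⇒ ySk ⇒ yySkk ⇒ yyySkkk ⇒ yyyySkkkk ⇒ yyyyySkkkkk ⇒ yyyyykkkkk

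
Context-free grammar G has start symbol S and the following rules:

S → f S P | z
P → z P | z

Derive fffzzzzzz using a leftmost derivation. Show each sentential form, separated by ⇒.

S ⇒ fSP   [S → f S P]
fSP ⇒ ffSPP   [S → f S P]
ffSPP ⇒ fffSPPP   [S → f S P]
fffSPPP ⇒ fffzPPP   [S → z]
fffzPPP ⇒ fffzzPP   [P → z]
fffzzPP ⇒ fffzzzPP   [P → z P]
fffzzzPP ⇒ fffzzzzP   [P → z]
fffzzzzP ⇒ fffzzzzzP   [P → z P]
fffzzzzzP ⇒ fffzzzzzz   [P → z]

S ⇒ fSP ⇒ ffSPP ⇒ fffSPPP ⇒ fffzPPP ⇒ fffzzPP ⇒ fffzzzPP ⇒ fffzzzzP ⇒ fffzzzzzP ⇒ fffzzzzzz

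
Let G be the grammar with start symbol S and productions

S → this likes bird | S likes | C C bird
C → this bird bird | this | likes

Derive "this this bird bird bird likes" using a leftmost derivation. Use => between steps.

S => S likes => C C bird likes => this C bird likes => this this bird bird bird likes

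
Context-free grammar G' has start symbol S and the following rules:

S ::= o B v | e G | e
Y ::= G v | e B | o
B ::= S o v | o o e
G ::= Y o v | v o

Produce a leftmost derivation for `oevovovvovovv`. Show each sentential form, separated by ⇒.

S ⇒ oBv   [S ::= o B v]
oBv ⇒ oSovv   [B ::= S o v]
oSovv ⇒ oeGovv   [S ::= e G]
oeGovv ⇒ oeYovovv   [G ::= Y o v]
oeYovovv ⇒ oeGvovovv   [Y ::= G v]
oeGvovovv ⇒ oeYovvovovv   [G ::= Y o v]
oeYovvovovv ⇒ oeGvovvovovv   [Y ::= G v]
oeGvovvovovv ⇒ oevovovvovovv   [G ::= v o]

S ⇒ oBv ⇒ oSovv ⇒ oeGovv ⇒ oeYovovv ⇒ oeGvovovv ⇒ oeYovvovovv ⇒ oeGvovvovovv ⇒ oevovovvovovv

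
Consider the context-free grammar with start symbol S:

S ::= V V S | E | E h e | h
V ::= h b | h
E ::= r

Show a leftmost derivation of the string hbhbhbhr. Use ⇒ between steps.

S ⇒ VVS   [S ::= V V S]
VVS ⇒ hbVS   [V ::= h b]
hbVS ⇒ hbhbS   [V ::= h b]
hbhbS ⇒ hbhbVVS   [S ::= V V S]
hbhbVVS ⇒ hbhbhbVS   [V ::= h b]
hbhbhbVS ⇒ hbhbhbhS   [V ::= h]
hbhbhbhS ⇒ hbhbhbhE   [S ::= E]
hbhbhbhE ⇒ hbhbhbhr   [E ::= r]

S ⇒ VVS ⇒ hbVS ⇒ hbhbS ⇒ hbhbVVS ⇒ hbhbhbVS ⇒ hbhbhbhS ⇒ hbhbhbhE ⇒ hbhbhbhr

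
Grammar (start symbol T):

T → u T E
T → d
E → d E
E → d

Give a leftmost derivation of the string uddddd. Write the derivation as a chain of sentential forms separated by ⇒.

T ⇒ uTE   [T → u T E]
uTE ⇒ udE   [T → d]
udE ⇒ uddE   [E → d E]
uddE ⇒ udddE   [E → d E]
udddE ⇒ uddddE   [E → d E]
uddddE ⇒ uddddd   [E → d]

T ⇒ uTE ⇒ udE ⇒ uddE ⇒ udddE ⇒ uddddE ⇒ uddddd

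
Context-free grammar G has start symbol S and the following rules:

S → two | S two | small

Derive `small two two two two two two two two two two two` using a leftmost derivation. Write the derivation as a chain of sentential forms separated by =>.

S => S two => S two two => S two two two => S two two two two => S two two two two two => S two two two two two two => S two two two two two two two => S two two two two two two two two => S two two two two two two two two two => S two two two two two two two two two two => S two two two two two two two two two two two => small two two two two two two two two two two two

S => S two   [S → S two]
S two => S two two   [S → S two]
S two two => S two two two   [S → S two]
S two two two => S two two two two   [S → S two]
S two two two two => S two two two two two   [S → S two]
S two two two two two => S two two two two two two   [S → S two]
S two two two two two two => S two two two two two two two   [S → S two]
S two two two two two two two => S two two two two two two two two   [S → S two]
S two two two two two two two two => S two two two two two two two two two   [S → S two]
S two two two two two two two two two => S two two two two two two two two two two   [S → S two]
S two two two two two two two two two two => S two two two two two two two two two two two   [S → S two]
S two two two two two two two two two two two => small two two two two two two two two two two two   [S → small]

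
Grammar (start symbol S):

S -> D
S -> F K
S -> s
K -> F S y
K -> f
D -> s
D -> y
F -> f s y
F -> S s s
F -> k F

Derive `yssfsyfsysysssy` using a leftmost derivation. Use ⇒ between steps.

S ⇒ FK   [S -> F K]
FK ⇒ SssK   [F -> S s s]
SssK ⇒ DssK   [S -> D]
DssK ⇒ yssK   [D -> y]
yssK ⇒ yssFSy   [K -> F S y]
yssFSy ⇒ yssSssSy   [F -> S s s]
yssSssSy ⇒ yssFKssSy   [S -> F K]
yssFKssSy ⇒ yssfsyKssSy   [F -> f s y]
yssfsyKssSy ⇒ yssfsyFSyssSy   [K -> F S y]
yssfsyFSyssSy ⇒ yssfsyfsySyssSy   [F -> f s y]
yssfsyfsySyssSy ⇒ yssfsyfsysyssSy   [S -> s]
yssfsyfsysyssSy ⇒ yssfsyfsysysssy   [S -> s]

S ⇒ FK ⇒ SssK ⇒ DssK ⇒ yssK ⇒ yssFSy ⇒ yssSssSy ⇒ yssFKssSy ⇒ yssfsyKssSy ⇒ yssfsyFSyssSy ⇒ yssfsyfsySyssSy ⇒ yssfsyfsysyssSy ⇒ yssfsyfsysysssy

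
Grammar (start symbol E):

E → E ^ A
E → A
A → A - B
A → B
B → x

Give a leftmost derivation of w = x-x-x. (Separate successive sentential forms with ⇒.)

E ⇒ A ⇒ A-B ⇒ A-B-B ⇒ B-B-B ⇒ x-B-B ⇒ x-x-B ⇒ x-x-x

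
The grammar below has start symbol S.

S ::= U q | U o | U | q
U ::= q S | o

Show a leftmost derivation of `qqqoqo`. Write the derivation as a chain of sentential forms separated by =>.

S=>Uo=>qSo=>qUo=>qqSo=>qqUo=>qqqSo=>qqqUqo=>qqqoqo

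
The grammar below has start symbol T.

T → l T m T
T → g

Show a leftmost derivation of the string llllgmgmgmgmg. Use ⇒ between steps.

T⇒lTmT⇒llTmTmT⇒lllTmTmTmT⇒llllTmTmTmTmT⇒llllgmTmTmTmT⇒llllgmgmTmTmT⇒llllgmgmgmTmT⇒llllgmgmgmgmT⇒llllgmgmgmgmg

T ⇒ lTmT   [T → l T m T]
lTmT ⇒ llTmTmT   [T → l T m T]
llTmTmT ⇒ lllTmTmTmT   [T → l T m T]
lllTmTmTmT ⇒ llllTmTmTmTmT   [T → l T m T]
llllTmTmTmTmT ⇒ llllgmTmTmTmT   [T → g]
llllgmTmTmTmT ⇒ llllgmgmTmTmT   [T → g]
llllgmgmTmTmT ⇒ llllgmgmgmTmT   [T → g]
llllgmgmgmTmT ⇒ llllgmgmgmgmT   [T → g]
llllgmgmgmgmT ⇒ llllgmgmgmgmg   [T → g]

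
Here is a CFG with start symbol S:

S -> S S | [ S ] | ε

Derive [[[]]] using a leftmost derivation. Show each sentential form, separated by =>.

S => SS   [S -> S S]
SS => SSS   [S -> S S]
SSS => SSSS   [S -> S S]
SSSS => SSSSS   [S -> S S]
SSSSS => [S]SSSS   [S -> [ S ]]
[S]SSSS => [[S]]SSSS   [S -> [ S ]]
[[S]]SSSS => [[SS]]SSSS   [S -> S S]
[[SS]]SSSS => [[[S]S]]SSSS   [S -> [ S ]]
[[[S]S]]SSSS => [[[]S]]SSSS   [S -> ε]
[[[]S]]SSSS => [[[]]]SSSS   [S -> ε]
[[[]]]SSSS => [[[]]]SSS   [S -> ε]
[[[]]]SSS => [[[]]]SS   [S -> ε]
[[[]]]SS => [[[]]]S   [S -> ε]
[[[]]]S => [[[]]]   [S -> ε]

S=>SS=>SSS=>SSSS=>SSSSS=>[S]SSSS=>[[S]]SSSS=>[[SS]]SSSS=>[[[S]S]]SSSS=>[[[]S]]SSSS=>[[[]]]SSSS=>[[[]]]SSS=>[[[]]]SS=>[[[]]]S=>[[[]]]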